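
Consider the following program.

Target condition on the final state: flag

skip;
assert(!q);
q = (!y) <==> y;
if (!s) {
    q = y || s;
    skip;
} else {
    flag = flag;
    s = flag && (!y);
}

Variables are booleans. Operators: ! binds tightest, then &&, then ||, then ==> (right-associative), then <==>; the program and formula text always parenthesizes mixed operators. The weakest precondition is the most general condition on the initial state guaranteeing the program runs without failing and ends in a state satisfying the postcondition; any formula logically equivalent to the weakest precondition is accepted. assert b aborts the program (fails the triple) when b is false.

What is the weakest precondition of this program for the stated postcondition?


Working backward. After the program, flag must hold.
Then branch requires flag; else branch requires flag.
Before the if: ((!s) ==> flag) && (s ==> flag)
Before q := (!y) <==> y: ((!s) ==> flag) && (s ==> flag)
Before assert !q: (!q) && ((!s) ==> flag) && (s ==> flag)
Before skip: (!q) && ((!s) ==> flag) && (s ==> flag)
Answer: WP = (!q) && ((!s) ==> flag) && (s ==> flag)


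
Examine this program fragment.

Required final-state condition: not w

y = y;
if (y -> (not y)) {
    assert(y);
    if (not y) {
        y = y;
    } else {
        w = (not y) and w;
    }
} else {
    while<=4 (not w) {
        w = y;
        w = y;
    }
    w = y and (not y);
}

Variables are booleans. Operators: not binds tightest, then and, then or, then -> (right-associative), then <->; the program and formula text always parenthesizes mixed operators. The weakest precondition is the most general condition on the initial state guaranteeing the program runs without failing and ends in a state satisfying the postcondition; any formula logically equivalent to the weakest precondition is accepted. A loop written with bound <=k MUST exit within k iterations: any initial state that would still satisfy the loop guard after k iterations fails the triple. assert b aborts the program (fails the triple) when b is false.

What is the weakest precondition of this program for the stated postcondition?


Working backward. After the program, not w must hold.
Then branch requires y and ((not y) -> (not w)) and (y -> (not ((not y) and w))); else branch requires (not w) -> ((not y) -> ((not y) -> ((not y) -> y))).
Before the if: ((y -> (not y)) -> (y and ((not y) -> (not w)) and (y -> (not ((not y) and w))))) and ((not (y -> (not y))) -> ((not w) -> ((not y) -> ((not y) -> ((not y) -> y)))))
Before y := y: ((y -> (not y)) -> (y and ((not y) -> (not w)) and (y -> (not ((not y) and w))))) and ((not (y -> (not y))) -> ((not w) -> ((not y) -> ((not y) -> ((not y) -> y)))))
Answer: WP = ((y -> (not y)) -> (y and ((not y) -> (not w)) and (y -> (not ((not y) and w))))) and ((not (y -> (not y))) -> ((not w) -> ((not y) -> ((not y) -> ((not y) -> y)))))


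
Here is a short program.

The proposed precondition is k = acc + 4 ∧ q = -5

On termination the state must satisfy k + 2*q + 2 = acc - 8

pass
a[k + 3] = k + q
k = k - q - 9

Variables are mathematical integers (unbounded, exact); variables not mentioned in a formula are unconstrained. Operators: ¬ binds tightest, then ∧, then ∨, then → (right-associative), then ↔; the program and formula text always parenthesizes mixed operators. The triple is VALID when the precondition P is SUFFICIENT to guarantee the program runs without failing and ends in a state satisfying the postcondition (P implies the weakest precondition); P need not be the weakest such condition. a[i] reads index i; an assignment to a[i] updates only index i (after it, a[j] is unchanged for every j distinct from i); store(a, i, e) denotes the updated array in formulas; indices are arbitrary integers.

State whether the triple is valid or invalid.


Working backward. After the program, the postcondition k + 2*q + 2 = acc - 8 must hold; in canonical form it is k + 2*q = acc - 10.
Before k := k - q - 9: k + q = acc - 1
Before a[k + 3] := k + q: k + q = acc - 1
Before skip: k + q = acc - 1
The weakest precondition is k + q = acc - 1.
Check whether k = acc + 4 ∧ q = -5 implies it.
Every state satisfying the precondition satisfies the weakest precondition: the implication holds.
Answer: valid


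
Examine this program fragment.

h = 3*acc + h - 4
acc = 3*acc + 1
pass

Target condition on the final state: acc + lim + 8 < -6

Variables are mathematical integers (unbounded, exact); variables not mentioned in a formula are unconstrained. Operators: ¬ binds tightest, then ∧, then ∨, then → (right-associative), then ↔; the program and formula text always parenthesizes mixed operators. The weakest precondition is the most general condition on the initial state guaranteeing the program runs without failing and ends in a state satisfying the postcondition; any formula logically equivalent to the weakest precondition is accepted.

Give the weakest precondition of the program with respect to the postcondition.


Working backward. After the program, the postcondition acc + lim + 8 < -6 must hold; in canonical form it is acc + lim < -14.
Before skip: acc + lim < -14
Before acc := 3*acc + 1: 3*acc + lim < -15
Before h := 3*acc + h - 4: 3*acc + lim < -15
Answer: WP = 3*acc + lim < -15


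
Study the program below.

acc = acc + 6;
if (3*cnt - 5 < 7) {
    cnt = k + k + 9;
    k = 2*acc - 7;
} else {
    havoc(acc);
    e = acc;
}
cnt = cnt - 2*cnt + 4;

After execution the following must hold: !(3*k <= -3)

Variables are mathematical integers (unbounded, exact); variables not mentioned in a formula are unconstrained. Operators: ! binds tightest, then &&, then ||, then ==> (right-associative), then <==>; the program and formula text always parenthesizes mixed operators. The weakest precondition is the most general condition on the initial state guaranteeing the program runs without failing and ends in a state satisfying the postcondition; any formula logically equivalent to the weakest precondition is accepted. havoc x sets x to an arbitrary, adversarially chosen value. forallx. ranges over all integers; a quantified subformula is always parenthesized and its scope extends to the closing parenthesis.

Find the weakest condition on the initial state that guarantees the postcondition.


Working backward. After the program, !(3*k <= -3) must hold.
Before cnt := cnt - 2*cnt + 4: !(3*k <= -3)
Then branch requires !(6*acc <= 18); else branch requires !(3*k <= -3).
Before the if: (3*cnt < 12 ==> (!(6*acc <= 18))) && ((!(3*cnt < 12)) ==> (!(3*k <= -3)))
Before acc := acc + 6: (3*cnt < 12 ==> (!(6*acc <= -18))) && ((!(3*cnt < 12)) ==> (!(3*k <= -3)))
Answer: WP = (3*cnt < 12 ==> (!(6*acc <= -18))) && ((!(3*cnt < 12)) ==> (!(3*k <= -3)))


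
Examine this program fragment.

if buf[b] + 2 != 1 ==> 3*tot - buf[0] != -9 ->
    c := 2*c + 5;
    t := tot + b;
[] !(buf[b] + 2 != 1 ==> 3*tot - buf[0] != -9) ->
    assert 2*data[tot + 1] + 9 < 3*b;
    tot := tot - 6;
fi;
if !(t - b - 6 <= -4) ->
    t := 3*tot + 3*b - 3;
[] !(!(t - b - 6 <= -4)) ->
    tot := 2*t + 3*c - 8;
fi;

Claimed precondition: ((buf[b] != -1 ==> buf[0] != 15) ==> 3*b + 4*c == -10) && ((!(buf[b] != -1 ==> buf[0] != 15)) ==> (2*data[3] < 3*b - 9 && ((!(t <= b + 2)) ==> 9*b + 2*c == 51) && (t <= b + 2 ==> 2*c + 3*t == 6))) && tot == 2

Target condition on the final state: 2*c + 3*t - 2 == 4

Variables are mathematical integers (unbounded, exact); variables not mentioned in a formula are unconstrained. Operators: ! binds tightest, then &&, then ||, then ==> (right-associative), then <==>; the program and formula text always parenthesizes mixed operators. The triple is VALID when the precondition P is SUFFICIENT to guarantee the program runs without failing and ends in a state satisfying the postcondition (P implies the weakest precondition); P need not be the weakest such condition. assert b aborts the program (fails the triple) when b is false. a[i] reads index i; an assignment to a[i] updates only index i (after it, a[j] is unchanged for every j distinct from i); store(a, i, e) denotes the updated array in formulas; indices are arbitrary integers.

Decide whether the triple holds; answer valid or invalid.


Working backward. After the program, the postcondition 2*c + 3*t - 2 == 4 must hold; in canonical form it is 2*c + 3*t == 6.
Then branch requires 9*b + 2*c + 9*tot == 15; else branch requires 2*c + 3*t == 6.
Before the if: ((!(t <= b + 2)) ==> 9*b + 2*c + 9*tot == 15) && (t <= b + 2 ==> 2*c + 3*t == 6)
Then branch requires ((!(tot <= 2)) ==> 9*b + 4*c + 9*tot == 5) && (tot <= 2 ==> 3*b + 4*c + 3*tot == -4); else branch requires 2*data[tot + 1] < 3*b - 9 && ((!(t <= b + 2)) ==> 9*b + 2*c + 9*tot == 69) && (t <= b + 2 ==> 2*c + 3*t == 6).
Before the if: ((buf[b] != -1 ==> 3*tot != buf[0] - 9) ==> (((!(tot <= 2)) ==> 9*b + 4*c + 9*tot == 5) && (tot <= 2 ==> 3*b + 4*c + 3*tot == -4))) && ((!(buf[b] != -1 ==> 3*tot != buf[0] - 9)) ==> (2*data[tot + 1] < 3*b - 9 && ((!(t <= b + 2)) ==> 9*b + 2*c + 9*tot == 69) && (t <= b + 2 ==> 2*c + 3*t == 6)))
The weakest precondition is ((buf[b] != -1 ==> 3*tot != buf[0] - 9) ==> (((!(tot <= 2)) ==> 9*b + 4*c + 9*tot == 5) && (tot <= 2 ==> 3*b + 4*c + 3*tot == -4))) && ((!(buf[b] != -1 ==> 3*tot != buf[0] - 9)) ==> (2*data[tot + 1] < 3*b - 9 && ((!(t <= b + 2)) ==> 9*b + 2*c + 9*tot == 69) && (t <= b + 2 ==> 2*c + 3*t == 6))).
Check whether ((buf[b] != -1 ==> buf[0] != 15) ==> 3*b + 4*c == -10) && ((!(buf[b] != -1 ==> buf[0] != 15)) ==> (2*data[3] < 3*b - 9 && ((!(t <= b + 2)) ==> 9*b + 2*c == 51) && (t <= b + 2 ==> 2*c + 3*t == 6))) && tot == 2 implies it.
Every state satisfying the precondition satisfies the weakest precondition: the implication holds.
Answer: valid


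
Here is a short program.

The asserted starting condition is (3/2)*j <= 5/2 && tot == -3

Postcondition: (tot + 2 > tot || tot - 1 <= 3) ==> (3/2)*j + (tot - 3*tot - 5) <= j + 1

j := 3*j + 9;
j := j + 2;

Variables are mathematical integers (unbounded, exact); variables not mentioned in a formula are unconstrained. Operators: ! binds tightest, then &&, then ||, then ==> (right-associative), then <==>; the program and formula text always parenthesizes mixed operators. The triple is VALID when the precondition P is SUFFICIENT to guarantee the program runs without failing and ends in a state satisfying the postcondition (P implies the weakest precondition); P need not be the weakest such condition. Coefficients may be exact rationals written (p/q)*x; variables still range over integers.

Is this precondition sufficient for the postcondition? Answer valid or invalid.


Working backward. After the program, the postcondition (tot + 2 > tot || tot - 1 <= 3) ==> (3/2)*j + (tot - 3*tot - 5) <= j + 1 must hold; in canonical form it is (1/2)*j <= 2*tot + 6.
Before j := j + 2: (1/2)*j <= 2*tot + 5
Before j := 3*j + 9: (3/2)*j <= 2*tot + 1/2
The weakest precondition is (3/2)*j <= 2*tot + 1/2.
Check whether (3/2)*j <= 5/2 && tot == -3 implies it.
Countermodel: at the initial state j = -3, tot = -3, the precondition holds but the weakest precondition fails.
Answer: invalid


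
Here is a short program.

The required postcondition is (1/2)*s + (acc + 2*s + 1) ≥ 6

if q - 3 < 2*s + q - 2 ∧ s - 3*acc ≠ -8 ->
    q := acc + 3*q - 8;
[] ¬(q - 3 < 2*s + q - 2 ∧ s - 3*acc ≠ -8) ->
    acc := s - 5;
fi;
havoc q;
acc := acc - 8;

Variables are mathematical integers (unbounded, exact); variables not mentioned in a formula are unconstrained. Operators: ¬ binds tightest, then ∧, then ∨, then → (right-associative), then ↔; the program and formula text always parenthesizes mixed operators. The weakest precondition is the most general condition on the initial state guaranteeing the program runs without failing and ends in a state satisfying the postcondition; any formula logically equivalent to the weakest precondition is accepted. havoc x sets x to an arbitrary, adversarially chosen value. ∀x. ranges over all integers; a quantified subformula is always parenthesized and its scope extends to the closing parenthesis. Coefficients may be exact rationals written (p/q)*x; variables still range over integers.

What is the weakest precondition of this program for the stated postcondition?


Working backward. After the program, the postcondition (1/2)*s + (acc + 2*s + 1) ≥ 6 must hold; in canonical form it is acc + (5/2)*s ≥ 5.
Before acc := acc - 8: acc + (5/2)*s ≥ 13
Before havoc q: acc + (5/2)*s ≥ 13
Then branch requires acc + (5/2)*s ≥ 13; else branch requires (7/2)*s ≥ 18.
Before the if: ((2*s > -1 ∧ s ≠ 3*acc - 8) → acc + (5/2)*s ≥ 13) ∧ ((¬(2*s > -1 ∧ s ≠ 3*acc - 8)) → (7/2)*s ≥ 18)
Answer: WP = ((2*s > -1 ∧ s ≠ 3*acc - 8) → acc + (5/2)*s ≥ 13) ∧ ((¬(2*s > -1 ∧ s ≠ 3*acc - 8)) → (7/2)*s ≥ 18)


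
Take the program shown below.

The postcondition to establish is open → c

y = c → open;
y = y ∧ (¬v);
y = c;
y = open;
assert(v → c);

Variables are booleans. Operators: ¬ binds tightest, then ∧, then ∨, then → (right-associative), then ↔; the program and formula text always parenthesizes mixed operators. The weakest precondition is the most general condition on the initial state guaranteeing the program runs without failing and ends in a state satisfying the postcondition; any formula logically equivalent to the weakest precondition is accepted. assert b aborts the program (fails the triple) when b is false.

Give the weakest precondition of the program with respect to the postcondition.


Working backward. After the program, open → c must hold.
Before assert v → c: (v → c) ∧ (open → c)
Before y := open: (v → c) ∧ (open → c)
Before y := c: (v → c) ∧ (open → c)
Before y := y ∧ (¬v): (v → c) ∧ (open → c)
Before y := c → open: (v → c) ∧ (open → c)
Answer: WP = (v → c) ∧ (open → c)


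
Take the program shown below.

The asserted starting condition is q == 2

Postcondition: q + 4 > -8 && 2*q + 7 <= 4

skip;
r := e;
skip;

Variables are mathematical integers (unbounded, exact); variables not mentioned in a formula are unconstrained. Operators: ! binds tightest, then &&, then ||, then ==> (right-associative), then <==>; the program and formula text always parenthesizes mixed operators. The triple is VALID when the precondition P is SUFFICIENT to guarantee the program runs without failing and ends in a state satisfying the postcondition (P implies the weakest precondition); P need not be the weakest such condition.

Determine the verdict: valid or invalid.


Working backward. After the program, the postcondition q + 4 > -8 && 2*q + 7 <= 4 must hold; in canonical form it is q > -12 && 2*q <= -3.
Before skip: q > -12 && 2*q <= -3
Before r := e: q > -12 && 2*q <= -3
Before skip: q > -12 && 2*q <= -3
The weakest precondition is q > -12 && 2*q <= -3.
Check whether q == 2 implies it.
Countermodel: at the initial state q = 2, the precondition holds but the weakest precondition fails.
Answer: invalid


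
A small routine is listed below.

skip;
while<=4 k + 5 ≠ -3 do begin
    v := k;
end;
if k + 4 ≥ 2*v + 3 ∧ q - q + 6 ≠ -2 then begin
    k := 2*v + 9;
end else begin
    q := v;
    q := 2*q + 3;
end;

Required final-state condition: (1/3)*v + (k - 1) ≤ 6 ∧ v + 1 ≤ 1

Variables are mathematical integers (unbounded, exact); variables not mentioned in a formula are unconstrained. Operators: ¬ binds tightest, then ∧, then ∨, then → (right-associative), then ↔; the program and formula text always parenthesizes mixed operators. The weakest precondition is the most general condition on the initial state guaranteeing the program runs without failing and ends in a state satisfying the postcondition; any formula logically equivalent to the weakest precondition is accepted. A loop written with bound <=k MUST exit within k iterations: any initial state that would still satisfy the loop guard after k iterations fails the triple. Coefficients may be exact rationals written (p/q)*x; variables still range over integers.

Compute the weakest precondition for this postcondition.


Working backward. After the program, the postcondition (1/3)*v + (k - 1) ≤ 6 ∧ v + 1 ≤ 1 must hold; in canonical form it is k + (1/3)*v ≤ 7 ∧ v ≤ 0.
Then branch requires (7/3)*v ≤ -2 ∧ v ≤ 0; else branch requires k + (1/3)*v ≤ 7 ∧ v ≤ 0.
Before the if: (k ≥ 2*v - 1 → ((7/3)*v ≤ -2 ∧ v ≤ 0)) ∧ ((¬(k ≥ 2*v - 1)) → (k + (1/3)*v ≤ 7 ∧ v ≤ 0))
Before the loop (bound <=4), unroll the exhaustion recursion (WP_0 = exit-now case; WP_j = one more guarded iteration, up to j = 4):
  WP_0: (¬(k ≠ -8)) ∧ (k ≥ 2*v - 1 → ((7/3)*v ≤ -2 ∧ v ≤ 0)) ∧ ((¬(k ≥ 2*v - 1)) → (k + (1/3)*v ≤ 7 ∧ v ≤ 0))
  WP_1: (k ≠ -8 → ((¬(k ≠ -8)) ∧ (k ≤ 1 → ((7/3)*k ≤ -2 ∧ k ≤ 0)) ∧ ((¬(k ≤ 1)) → ((4/3)*k ≤ 7 ∧ k ≤ 0)))) ∧ ((¬(k ≠ -8)) → ((k ≥ 2*v - 1 → ((7/3)*v ≤ -2 ∧ v ≤ 0)) ∧ ((¬(k ≥ 2*v - 1)) → (k + (1/3)*v ≤ 7 ∧ v ≤ 0))))
  WP_2: (k ≠ -8 → ((k ≠ -8 → ((¬(k ≠ -8)) ∧ (k ≤ 1 → ((7/3)*k ≤ -2 ∧ k ≤ 0)) ∧ ((¬(k ≤ 1)) → ((4/3)*k ≤ 7 ∧ k ≤ 0)))) ∧ ((¬(k ≠ -8)) → ((k ≤ 1 → ((7/3)*k ≤ -2 ∧ k ≤ 0)) ∧ ((¬(k ≤ 1)) → ((4/3)*k ≤ 7 ∧ k ≤ 0)))))) ∧ ((¬(k ≠ -8)) → ((k ≥ 2*v - 1 → ((7/3)*v ≤ -2 ∧ v ≤ 0)) ∧ ((¬(k ≥ 2*v - 1)) → (k + (1/3)*v ≤ 7 ∧ v ≤ 0))))
  WP_3: (k ≠ -8 → ((k ≠ -8 → ((k ≠ -8 → ((¬(k ≠ -8)) ∧ (k ≤ 1 → ((7/3)*k ≤ -2 ∧ k ≤ 0)) ∧ ((¬(k ≤ 1)) → ((4/3)*k ≤ 7 ∧ k ≤ 0)))) ∧ ((¬(k ≠ -8)) → ((k ≤ 1 → ((7/3)*k ≤ -2 ∧ k ≤ 0)) ∧ ((¬(k ≤ 1)) → ((4/3)*k ≤ 7 ∧ k ≤ 0)))))) ∧ ((¬(k ≠ -8)) → ((k ≤ 1 → ((7/3)*k ≤ -2 ∧ k ≤ 0)) ∧ ((¬(k ≤ 1)) → ((4/3)*k ≤ 7 ∧ k ≤ 0)))))) ∧ ((¬(k ≠ -8)) → ((k ≥ 2*v - 1 → ((7/3)*v ≤ -2 ∧ v ≤ 0)) ∧ ((¬(k ≥ 2*v - 1)) → (k + (1/3)*v ≤ 7 ∧ v ≤ 0))))
  WP_4: (k ≠ -8 → ((k ≠ -8 → ((k ≠ -8 → ((k ≠ -8 → ((¬(k ≠ -8)) ∧ (k ≤ 1 → ((7/3)*k ≤ -2 ∧ k ≤ 0)) ∧ ((¬(k ≤ 1)) → ((4/3)*k ≤ 7 ∧ k ≤ 0)))) ∧ ((¬(k ≠ -8)) → ((k ≤ 1 → ((7/3)*k ≤ -2 ∧ k ≤ 0)) ∧ ((¬(k ≤ 1)) → ((4/3)*k ≤ 7 ∧ k ≤ 0)))))) ∧ ((¬(k ≠ -8)) → ((k ≤ 1 → ((7/3)*k ≤ -2 ∧ k ≤ 0)) ∧ ((¬(k ≤ 1)) → ((4/3)*k ≤ 7 ∧ k ≤ 0)))))) ∧ ((¬(k ≠ -8)) → ((k ≤ 1 → ((7/3)*k ≤ -2 ∧ k ≤ 0)) ∧ ((¬(k ≤ 1)) → ((4/3)*k ≤ 7 ∧ k ≤ 0)))))) ∧ ((¬(k ≠ -8)) → ((k ≥ 2*v - 1 → ((7/3)*v ≤ -2 ∧ v ≤ 0)) ∧ ((¬(k ≥ 2*v - 1)) → (k + (1/3)*v ≤ 7 ∧ v ≤ 0))))
So before the loop: (k ≠ -8 → ((k ≠ -8 → ((k ≠ -8 → ((k ≠ -8 → ((¬(k ≠ -8)) ∧ (k ≤ 1 → ((7/3)*k ≤ -2 ∧ k ≤ 0)) ∧ ((¬(k ≤ 1)) → ((4/3)*k ≤ 7 ∧ k ≤ 0)))) ∧ ((¬(k ≠ -8)) → ((k ≤ 1 → ((7/3)*k ≤ -2 ∧ k ≤ 0)) ∧ ((¬(k ≤ 1)) → ((4/3)*k ≤ 7 ∧ k ≤ 0)))))) ∧ ((¬(k ≠ -8)) → ((k ≤ 1 → ((7/3)*k ≤ -2 ∧ k ≤ 0)) ∧ ((¬(k ≤ 1)) → ((4/3)*k ≤ 7 ∧ k ≤ 0)))))) ∧ ((¬(k ≠ -8)) → ((k ≤ 1 → ((7/3)*k ≤ -2 ∧ k ≤ 0)) ∧ ((¬(k ≤ 1)) → ((4/3)*k ≤ 7 ∧ k ≤ 0)))))) ∧ ((¬(k ≠ -8)) → ((k ≥ 2*v - 1 → ((7/3)*v ≤ -2 ∧ v ≤ 0)) ∧ ((¬(k ≥ 2*v - 1)) → (k + (1/3)*v ≤ 7 ∧ v ≤ 0))))
Before skip: (k ≠ -8 → ((k ≠ -8 → ((k ≠ -8 → ((k ≠ -8 → ((¬(k ≠ -8)) ∧ (k ≤ 1 → ((7/3)*k ≤ -2 ∧ k ≤ 0)) ∧ ((¬(k ≤ 1)) → ((4/3)*k ≤ 7 ∧ k ≤ 0)))) ∧ ((¬(k ≠ -8)) → ((k ≤ 1 → ((7/3)*k ≤ -2 ∧ k ≤ 0)) ∧ ((¬(k ≤ 1)) → ((4/3)*k ≤ 7 ∧ k ≤ 0)))))) ∧ ((¬(k ≠ -8)) → ((k ≤ 1 → ((7/3)*k ≤ -2 ∧ k ≤ 0)) ∧ ((¬(k ≤ 1)) → ((4/3)*k ≤ 7 ∧ k ≤ 0)))))) ∧ ((¬(k ≠ -8)) → ((k ≤ 1 → ((7/3)*k ≤ -2 ∧ k ≤ 0)) ∧ ((¬(k ≤ 1)) → ((4/3)*k ≤ 7 ∧ k ≤ 0)))))) ∧ ((¬(k ≠ -8)) → ((k ≥ 2*v - 1 → ((7/3)*v ≤ -2 ∧ v ≤ 0)) ∧ ((¬(k ≥ 2*v - 1)) → (k + (1/3)*v ≤ 7 ∧ v ≤ 0))))
Answer: WP = (k ≠ -8 → ((k ≠ -8 → ((k ≠ -8 → ((k ≠ -8 → ((¬(k ≠ -8)) ∧ (k ≤ 1 → ((7/3)*k ≤ -2 ∧ k ≤ 0)) ∧ ((¬(k ≤ 1)) → ((4/3)*k ≤ 7 ∧ k ≤ 0)))) ∧ ((¬(k ≠ -8)) → ((k ≤ 1 → ((7/3)*k ≤ -2 ∧ k ≤ 0)) ∧ ((¬(k ≤ 1)) → ((4/3)*k ≤ 7 ∧ k ≤ 0)))))) ∧ ((¬(k ≠ -8)) → ((k ≤ 1 → ((7/3)*k ≤ -2 ∧ k ≤ 0)) ∧ ((¬(k ≤ 1)) → ((4/3)*k ≤ 7 ∧ k ≤ 0)))))) ∧ ((¬(k ≠ -8)) → ((k ≤ 1 → ((7/3)*k ≤ -2 ∧ k ≤ 0)) ∧ ((¬(k ≤ 1)) → ((4/3)*k ≤ 7 ∧ k ≤ 0)))))) ∧ ((¬(k ≠ -8)) → ((k ≥ 2*v - 1 → ((7/3)*v ≤ -2 ∧ v ≤ 0)) ∧ ((¬(k ≥ 2*v - 1)) → (k + (1/3)*v ≤ 7 ∧ v ≤ 0))))


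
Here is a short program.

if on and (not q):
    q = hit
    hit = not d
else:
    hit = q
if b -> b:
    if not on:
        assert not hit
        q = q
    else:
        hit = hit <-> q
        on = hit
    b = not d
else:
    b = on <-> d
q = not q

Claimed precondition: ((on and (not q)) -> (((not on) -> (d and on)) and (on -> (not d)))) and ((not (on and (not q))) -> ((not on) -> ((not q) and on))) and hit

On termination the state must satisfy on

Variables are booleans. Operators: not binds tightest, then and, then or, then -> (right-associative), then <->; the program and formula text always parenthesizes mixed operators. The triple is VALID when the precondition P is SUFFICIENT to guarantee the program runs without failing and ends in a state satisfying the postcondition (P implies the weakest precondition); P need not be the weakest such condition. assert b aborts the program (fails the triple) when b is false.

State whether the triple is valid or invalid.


Working backward. After the program, on must hold.
Before q := not q: on
Then branch requires ((not on) -> ((not hit) and on)) and (on -> (hit <-> q)); else branch requires on.
Before the if: ((not on) -> ((not hit) and on)) and (on -> (hit <-> q))
Then branch requires ((not on) -> (d and on)) and (on -> ((not d) <-> hit)); else branch requires (not on) -> ((not q) and on).
Before the if: ((on and (not q)) -> (((not on) -> (d and on)) and (on -> ((not d) <-> hit)))) and ((not (on and (not q))) -> ((not on) -> ((not q) and on)))
The weakest precondition is ((on and (not q)) -> (((not on) -> (d and on)) and (on -> ((not d) <-> hit)))) and ((not (on and (not q))) -> ((not on) -> ((not q) and on))).
Check whether ((on and (not q)) -> (((not on) -> (d and on)) and (on -> (not d)))) and ((not (on and (not q))) -> ((not on) -> ((not q) and on))) and hit implies it.
Every state satisfying the precondition satisfies the weakest precondition: the implication holds.
Answer: valid


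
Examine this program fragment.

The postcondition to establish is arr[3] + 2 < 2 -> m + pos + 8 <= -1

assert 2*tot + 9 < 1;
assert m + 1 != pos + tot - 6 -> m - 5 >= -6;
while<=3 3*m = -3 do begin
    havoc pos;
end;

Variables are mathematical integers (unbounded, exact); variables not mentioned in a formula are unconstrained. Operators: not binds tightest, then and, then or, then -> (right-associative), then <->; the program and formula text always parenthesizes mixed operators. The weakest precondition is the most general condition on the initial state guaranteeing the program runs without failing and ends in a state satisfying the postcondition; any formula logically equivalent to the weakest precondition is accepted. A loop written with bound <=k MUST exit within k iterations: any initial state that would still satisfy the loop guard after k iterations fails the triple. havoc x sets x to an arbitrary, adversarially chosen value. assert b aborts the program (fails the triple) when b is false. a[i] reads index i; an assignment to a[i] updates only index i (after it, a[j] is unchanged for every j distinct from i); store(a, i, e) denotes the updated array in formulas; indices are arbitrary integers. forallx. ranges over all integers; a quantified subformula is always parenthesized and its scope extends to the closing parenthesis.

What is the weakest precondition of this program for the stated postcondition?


Working backward. After the program, the postcondition arr[3] + 2 < 2 -> m + pos + 8 <= -1 must hold; in canonical form it is arr[3] < 0 -> m + pos <= -9.
Before the loop (bound <=3), unroll the exhaustion recursion (WP_0 = exit-now case; WP_j = one more guarded iteration, up to j = 3):
  WP_0: (not (3*m = -3)) and (arr[3] < 0 -> m + pos <= -9)
  WP_1: (3*m = -3 -> (forall pos_1. ((not (3*m = -3)) and (arr[3] < 0 -> m + pos_1 <= -9)))) and ((not (3*m = -3)) -> (arr[3] < 0 -> m + pos <= -9))
  WP_2: (3*m = -3 -> (forall pos_2. ((3*m = -3 -> (forall pos_1. ((not (3*m = -3)) and (arr[3] < 0 -> m + pos_1 <= -9)))) and ((not (3*m = -3)) -> (arr[3] < 0 -> m + pos_2 <= -9))))) and ((not (3*m = -3)) -> (arr[3] < 0 -> m + pos <= -9))
  WP_3: (3*m = -3 -> (forall pos_3. ((3*m = -3 -> (forall pos_2. ((3*m = -3 -> (forall pos_1. ((not (3*m = -3)) and (arr[3] < 0 -> m + pos_1 <= -9)))) and ((not (3*m = -3)) -> (arr[3] < 0 -> m + pos_2 <= -9))))) and ((not (3*m = -3)) -> (arr[3] < 0 -> m + pos_3 <= -9))))) and ((not (3*m = -3)) -> (arr[3] < 0 -> m + pos <= -9))
So before the loop: (3*m = -3 -> (forall pos_3. ((3*m = -3 -> (forall pos_2. ((3*m = -3 -> (forall pos_1. ((not (3*m = -3)) and (arr[3] < 0 -> m + pos_1 <= -9)))) and ((not (3*m = -3)) -> (arr[3] < 0 -> m + pos_2 <= -9))))) and ((not (3*m = -3)) -> (arr[3] < 0 -> m + pos_3 <= -9))))) and ((not (3*m = -3)) -> (arr[3] < 0 -> m + pos <= -9))
Before assert m + 1 != pos + tot - 6 -> m - 5 >= -6: (m != pos + tot - 7 -> m >= -1) and (3*m = -3 -> (forall pos_3. ((3*m = -3 -> (forall pos_2. ((3*m = -3 -> (forall pos_1. ((not (3*m = -3)) and (arr[3] < 0 -> m + pos_1 <= -9)))) and ((not (3*m = -3)) -> (arr[3] < 0 -> m + pos_2 <= -9))))) and ((not (3*m = -3)) -> (arr[3] < 0 -> m + pos_3 <= -9))))) and ((not (3*m = -3)) -> (arr[3] < 0 -> m + pos <= -9))
Before assert 2*tot + 9 < 1: 2*tot < -8 and (m != pos + tot - 7 -> m >= -1) and (3*m = -3 -> (forall pos_3. ((3*m = -3 -> (forall pos_2. ((3*m = -3 -> (forall pos_1. ((not (3*m = -3)) and (arr[3] < 0 -> m + pos_1 <= -9)))) and ((not (3*m = -3)) -> (arr[3] < 0 -> m + pos_2 <= -9))))) and ((not (3*m = -3)) -> (arr[3] < 0 -> m + pos_3 <= -9))))) and ((not (3*m = -3)) -> (arr[3] < 0 -> m + pos <= -9))
Answer: WP = 2*tot < -8 and (m != pos + tot - 7 -> m >= -1) and (3*m = -3 -> (forall pos_3. ((3*m = -3 -> (forall pos_2. ((3*m = -3 -> (forall pos_1. ((not (3*m = -3)) and (arr[3] < 0 -> m + pos_1 <= -9)))) and ((not (3*m = -3)) -> (arr[3] < 0 -> m + pos_2 <= -9))))) and ((not (3*m = -3)) -> (arr[3] < 0 -> m + pos_3 <= -9))))) and ((not (3*m = -3)) -> (arr[3] < 0 -> m + pos <= -9))


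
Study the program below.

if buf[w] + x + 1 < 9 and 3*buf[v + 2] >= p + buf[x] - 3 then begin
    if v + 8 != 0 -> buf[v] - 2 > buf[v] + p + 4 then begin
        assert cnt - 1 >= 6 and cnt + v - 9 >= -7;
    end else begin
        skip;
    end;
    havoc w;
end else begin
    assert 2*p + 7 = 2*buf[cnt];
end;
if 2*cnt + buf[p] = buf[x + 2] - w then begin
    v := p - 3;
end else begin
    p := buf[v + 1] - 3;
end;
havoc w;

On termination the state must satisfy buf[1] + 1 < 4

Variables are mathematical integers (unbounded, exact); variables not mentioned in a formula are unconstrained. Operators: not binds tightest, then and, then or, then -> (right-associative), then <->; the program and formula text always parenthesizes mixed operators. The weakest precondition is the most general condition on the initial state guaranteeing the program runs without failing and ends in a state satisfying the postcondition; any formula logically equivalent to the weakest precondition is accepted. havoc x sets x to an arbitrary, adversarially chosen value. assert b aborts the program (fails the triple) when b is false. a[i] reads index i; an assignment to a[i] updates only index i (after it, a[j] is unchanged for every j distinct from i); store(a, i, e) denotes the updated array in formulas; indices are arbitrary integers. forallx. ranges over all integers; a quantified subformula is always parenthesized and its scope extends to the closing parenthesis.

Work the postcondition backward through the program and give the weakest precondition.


Working backward. After the program, the postcondition buf[1] + 1 < 4 must hold; in canonical form it is buf[1] < 3.
Before havoc w: buf[1] < 3
Then branch requires buf[1] < 3; else branch requires buf[1] < 3.
Before the if: (buf[p] + 2*cnt + w = buf[x + 2] -> buf[1] < 3) and ((not (buf[p] + 2*cnt + w = buf[x + 2])) -> buf[1] < 3)
Then branch requires ((v != -8 -> p < -6) -> (cnt >= 7 and cnt + v >= 2 and (forall w_1. ((buf[p] + 2*cnt + w_1 = buf[x + 2] -> buf[1] < 3) and ((not (buf[p] + 2*cnt + w_1 = buf[x + 2])) -> buf[1] < 3))))) and ((not (v != -8 -> p < -6)) -> (forall w_1. ((buf[p] + 2*cnt + w_1 = buf[x + 2] -> buf[1] < 3) and ((not (buf[p] + 2*cnt + w_1 = buf[x + 2])) -> buf[1] < 3)))); else branch requires 2*p = 2*buf[cnt] - 7 and (buf[p] + 2*cnt + w = buf[x + 2] -> buf[1] < 3) and ((not (buf[p] + 2*cnt + w = buf[x + 2])) -> buf[1] < 3).
Before the if: ((buf[w] + x < 8 and 3*buf[v + 2] >= buf[x] + p - 3) -> (((v != -8 -> p < -6) -> (cnt >= 7 and cnt + v >= 2 and (forall w_1. ((buf[p] + 2*cnt + w_1 = buf[x + 2] -> buf[1] < 3) and ((not (buf[p] + 2*cnt + w_1 = buf[x + 2])) -> buf[1] < 3))))) and ((not (v != -8 -> p < -6)) -> (forall w_1. ((buf[p] + 2*cnt + w_1 = buf[x + 2] -> buf[1] < 3) and ((not (buf[p] + 2*cnt + w_1 = buf[x + 2])) -> buf[1] < 3)))))) and ((not (buf[w] + x < 8 and 3*buf[v + 2] >= buf[x] + p - 3)) -> (2*p = 2*buf[cnt] - 7 and (buf[p] + 2*cnt + w = buf[x + 2] -> buf[1] < 3) and ((not (buf[p] + 2*cnt + w = buf[x + 2])) -> buf[1] < 3)))
Answer: WP = ((buf[w] + x < 8 and 3*buf[v + 2] >= buf[x] + p - 3) -> (((v != -8 -> p < -6) -> (cnt >= 7 and cnt + v >= 2 and (forall w_1. ((buf[p] + 2*cnt + w_1 = buf[x + 2] -> buf[1] < 3) and ((not (buf[p] + 2*cnt + w_1 = buf[x + 2])) -> buf[1] < 3))))) and ((not (v != -8 -> p < -6)) -> (forall w_1. ((buf[p] + 2*cnt + w_1 = buf[x + 2] -> buf[1] < 3) and ((not (buf[p] + 2*cnt + w_1 = buf[x + 2])) -> buf[1] < 3)))))) and ((not (buf[w] + x < 8 and 3*buf[v + 2] >= buf[x] + p - 3)) -> (2*p = 2*buf[cnt] - 7 and (buf[p] + 2*cnt + w = buf[x + 2] -> buf[1] < 3) and ((not (buf[p] + 2*cnt + w = buf[x + 2])) -> buf[1] < 3)))


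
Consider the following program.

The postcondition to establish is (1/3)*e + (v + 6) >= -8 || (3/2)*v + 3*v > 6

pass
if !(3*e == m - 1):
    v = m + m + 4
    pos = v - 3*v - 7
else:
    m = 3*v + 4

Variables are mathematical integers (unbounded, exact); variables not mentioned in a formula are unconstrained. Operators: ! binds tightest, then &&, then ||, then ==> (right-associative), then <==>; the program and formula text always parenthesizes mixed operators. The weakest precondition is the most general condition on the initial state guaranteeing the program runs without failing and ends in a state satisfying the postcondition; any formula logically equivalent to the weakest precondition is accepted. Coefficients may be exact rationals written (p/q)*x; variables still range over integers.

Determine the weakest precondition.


Working backward. After the program, the postcondition (1/3)*e + (v + 6) >= -8 || (3/2)*v + 3*v > 6 must hold; in canonical form it is (1/3)*e + v >= -14 || (9/2)*v > 6.
Then branch requires (1/3)*e + 2*m >= -18 || 9*m > -12; else branch requires (1/3)*e + v >= -14 || (9/2)*v > 6.
Before the if: ((!(3*e == m - 1)) ==> ((1/3)*e + 2*m >= -18 || 9*m > -12)) && (3*e == m - 1 ==> ((1/3)*e + v >= -14 || (9/2)*v > 6))
Before skip: ((!(3*e == m - 1)) ==> ((1/3)*e + 2*m >= -18 || 9*m > -12)) && (3*e == m - 1 ==> ((1/3)*e + v >= -14 || (9/2)*v > 6))
Answer: WP = ((!(3*e == m - 1)) ==> ((1/3)*e + 2*m >= -18 || 9*m > -12)) && (3*e == m - 1 ==> ((1/3)*e + v >= -14 || (9/2)*v > 6))


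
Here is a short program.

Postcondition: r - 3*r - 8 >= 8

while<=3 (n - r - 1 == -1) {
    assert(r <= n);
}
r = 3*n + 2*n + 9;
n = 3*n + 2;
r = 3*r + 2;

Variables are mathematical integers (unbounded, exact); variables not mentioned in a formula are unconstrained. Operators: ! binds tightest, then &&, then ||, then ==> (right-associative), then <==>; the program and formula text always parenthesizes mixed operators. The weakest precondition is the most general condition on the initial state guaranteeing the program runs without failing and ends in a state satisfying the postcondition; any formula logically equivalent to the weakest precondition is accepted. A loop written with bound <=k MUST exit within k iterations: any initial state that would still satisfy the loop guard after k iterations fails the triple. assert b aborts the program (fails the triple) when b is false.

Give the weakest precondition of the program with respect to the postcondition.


Working backward. After the program, the postcondition r - 3*r - 8 >= 8 must hold; in canonical form it is 2*r <= -16.
Before r := 3*r + 2: 6*r <= -20
Before n := 3*n + 2: 6*r <= -20
Before r := 3*n + 2*n + 9: 30*n <= -74
Before the loop (bound <=3), unroll the exhaustion recursion (WP_0 = exit-now case; WP_j = one more guarded iteration, up to j = 3):
  WP_0: (!(n == r)) && 30*n <= -74
  WP_1: (n == r ==> (r <= n && (!(n == r)) && 30*n <= -74)) && ((!(n == r)) ==> 30*n <= -74)
  WP_2: (n == r ==> (r <= n && (n == r ==> (r <= n && (!(n == r)) && 30*n <= -74)) && ((!(n == r)) ==> 30*n <= -74))) && ((!(n == r)) ==> 30*n <= -74)
  WP_3: (n == r ==> (r <= n && (n == r ==> (r <= n && (n == r ==> (r <= n && (!(n == r)) && 30*n <= -74)) && ((!(n == r)) ==> 30*n <= -74))) && ((!(n == r)) ==> 30*n <= -74))) && ((!(n == r)) ==> 30*n <= -74)
So before the loop: (n == r ==> (r <= n && (n == r ==> (r <= n && (n == r ==> (r <= n && (!(n == r)) && 30*n <= -74)) && ((!(n == r)) ==> 30*n <= -74))) && ((!(n == r)) ==> 30*n <= -74))) && ((!(n == r)) ==> 30*n <= -74)
Answer: WP = (n == r ==> (r <= n && (n == r ==> (r <= n && (n == r ==> (r <= n && (!(n == r)) && 30*n <= -74)) && ((!(n == r)) ==> 30*n <= -74))) && ((!(n == r)) ==> 30*n <= -74))) && ((!(n == r)) ==> 30*n <= -74)


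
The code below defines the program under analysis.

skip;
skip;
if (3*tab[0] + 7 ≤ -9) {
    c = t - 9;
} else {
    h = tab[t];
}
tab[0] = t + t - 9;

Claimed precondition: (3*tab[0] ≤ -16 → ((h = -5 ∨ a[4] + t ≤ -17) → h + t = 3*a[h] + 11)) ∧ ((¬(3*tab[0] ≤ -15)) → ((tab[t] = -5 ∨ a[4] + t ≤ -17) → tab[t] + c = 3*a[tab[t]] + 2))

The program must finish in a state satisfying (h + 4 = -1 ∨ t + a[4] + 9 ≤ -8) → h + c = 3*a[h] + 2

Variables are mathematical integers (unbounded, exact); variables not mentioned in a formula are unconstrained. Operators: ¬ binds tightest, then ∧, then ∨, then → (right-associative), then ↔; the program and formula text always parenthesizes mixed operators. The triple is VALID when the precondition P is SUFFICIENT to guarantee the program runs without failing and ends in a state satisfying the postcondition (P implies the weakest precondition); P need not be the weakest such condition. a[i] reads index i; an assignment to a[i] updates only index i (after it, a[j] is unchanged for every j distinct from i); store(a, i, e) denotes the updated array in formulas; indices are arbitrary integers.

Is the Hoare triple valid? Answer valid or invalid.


Working backward. After the program, the postcondition (h + 4 = -1 ∨ t + a[4] + 9 ≤ -8) → h + c = 3*a[h] + 2 must hold; in canonical form it is (h = -5 ∨ a[4] + t ≤ -17) → c + h = 3*a[h] + 2.
Before tab[0] := t + t - 9: (h = -5 ∨ a[4] + t ≤ -17) → c + h = 3*a[h] + 2
Then branch requires (h = -5 ∨ a[4] + t ≤ -17) → h + t = 3*a[h] + 11; else branch requires (tab[t] = -5 ∨ a[4] + t ≤ -17) → tab[t] + c = 3*a[tab[t]] + 2.
Before the if: (3*tab[0] ≤ -16 → ((h = -5 ∨ a[4] + t ≤ -17) → h + t = 3*a[h] + 11)) ∧ ((¬(3*tab[0] ≤ -16)) → ((tab[t] = -5 ∨ a[4] + t ≤ -17) → tab[t] + c = 3*a[tab[t]] + 2))
Before skip: (3*tab[0] ≤ -16 → ((h = -5 ∨ a[4] + t ≤ -17) → h + t = 3*a[h] + 11)) ∧ ((¬(3*tab[0] ≤ -16)) → ((tab[t] = -5 ∨ a[4] + t ≤ -17) → tab[t] + c = 3*a[tab[t]] + 2))
Before skip: (3*tab[0] ≤ -16 → ((h = -5 ∨ a[4] + t ≤ -17) → h + t = 3*a[h] + 11)) ∧ ((¬(3*tab[0] ≤ -16)) → ((tab[t] = -5 ∨ a[4] + t ≤ -17) → tab[t] + c = 3*a[tab[t]] + 2))
The weakest precondition is (3*tab[0] ≤ -16 → ((h = -5 ∨ a[4] + t ≤ -17) → h + t = 3*a[h] + 11)) ∧ ((¬(3*tab[0] ≤ -16)) → ((tab[t] = -5 ∨ a[4] + t ≤ -17) → tab[t] + c = 3*a[tab[t]] + 2)).
Check whether (3*tab[0] ≤ -16 → ((h = -5 ∨ a[4] + t ≤ -17) → h + t = 3*a[h] + 11)) ∧ ((¬(3*tab[0] ≤ -15)) → ((tab[t] = -5 ∨ a[4] + t ≤ -17) → tab[t] + c = 3*a[tab[t]] + 2)) implies it.
Countermodel: at the initial state a = {[-5] = -18, [0] = -18, [2] = -18, [4] = -18, elsewhere -18}, c = -46, h = 0, t = 2, tab = {[-5] = -5, [0] = -5, [2] = -5, [4] = -5, elsewhere -5}, the precondition holds but the weakest precondition fails.
Answer: invalid


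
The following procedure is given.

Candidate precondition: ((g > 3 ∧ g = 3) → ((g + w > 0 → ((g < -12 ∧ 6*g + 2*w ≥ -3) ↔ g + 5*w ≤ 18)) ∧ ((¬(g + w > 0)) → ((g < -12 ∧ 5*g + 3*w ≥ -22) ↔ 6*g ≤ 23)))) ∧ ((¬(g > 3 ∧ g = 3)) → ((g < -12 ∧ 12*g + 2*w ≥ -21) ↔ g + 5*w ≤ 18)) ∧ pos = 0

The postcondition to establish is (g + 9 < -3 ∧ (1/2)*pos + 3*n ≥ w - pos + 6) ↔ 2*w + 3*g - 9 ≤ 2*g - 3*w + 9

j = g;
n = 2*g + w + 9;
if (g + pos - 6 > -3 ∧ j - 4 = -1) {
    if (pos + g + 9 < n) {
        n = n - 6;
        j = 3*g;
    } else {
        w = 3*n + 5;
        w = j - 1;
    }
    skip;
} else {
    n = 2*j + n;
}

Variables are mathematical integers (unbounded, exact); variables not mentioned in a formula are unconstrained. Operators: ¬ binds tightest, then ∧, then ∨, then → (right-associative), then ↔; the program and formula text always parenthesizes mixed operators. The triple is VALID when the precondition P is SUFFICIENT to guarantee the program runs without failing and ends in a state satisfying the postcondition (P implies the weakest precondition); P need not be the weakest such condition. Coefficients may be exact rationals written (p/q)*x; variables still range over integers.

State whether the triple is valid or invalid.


Working backward. After the program, the postcondition (g + 9 < -3 ∧ (1/2)*pos + 3*n ≥ w - pos + 6) ↔ 2*w + 3*g - 9 ≤ 2*g - 3*w + 9 must hold; in canonical form it is (g < -12 ∧ 3*n + (3/2)*pos ≥ w + 6) ↔ g + 5*w ≤ 18.
Then branch requires (g + pos < n - 9 → ((g < -12 ∧ 3*n + (3/2)*pos ≥ w + 24) ↔ g + 5*w ≤ 18)) ∧ ((¬(g + pos < n - 9)) → ((g < -12 ∧ 3*n + (3/2)*pos ≥ j + 5) ↔ g + 5*j ≤ 23)); else branch requires (g < -12 ∧ 6*j + 3*n + (3/2)*pos ≥ w + 6) ↔ g + 5*w ≤ 18.
Before the if: ((g + pos > 3 ∧ j = 3) → ((g + pos < n - 9 → ((g < -12 ∧ 3*n + (3/2)*pos ≥ w + 24) ↔ g + 5*w ≤ 18)) ∧ ((¬(g + pos < n - 9)) → ((g < -12 ∧ 3*n + (3/2)*pos ≥ j + 5) ↔ g + 5*j ≤ 23)))) ∧ ((¬(g + pos > 3 ∧ j = 3)) → ((g < -12 ∧ 6*j + 3*n + (3/2)*pos ≥ w + 6) ↔ g + 5*w ≤ 18))
Before n := 2*g + w + 9: ((g + pos > 3 ∧ j = 3) → ((pos < g + w → ((g < -12 ∧ 6*g + (3/2)*pos + 2*w ≥ -3) ↔ g + 5*w ≤ 18)) ∧ ((¬(pos < g + w)) → ((g < -12 ∧ 6*g + (3/2)*pos + 3*w ≥ j - 22) ↔ g + 5*j ≤ 23)))) ∧ ((¬(g + pos > 3 ∧ j = 3)) → ((g < -12 ∧ 6*g + 6*j + (3/2)*pos + 2*w ≥ -21) ↔ g + 5*w ≤ 18))
Before j := g: ((g + pos > 3 ∧ g = 3) → ((pos < g + w → ((g < -12 ∧ 6*g + (3/2)*pos + 2*w ≥ -3) ↔ g + 5*w ≤ 18)) ∧ ((¬(pos < g + w)) → ((g < -12 ∧ 5*g + (3/2)*pos + 3*w ≥ -22) ↔ 6*g ≤ 23)))) ∧ ((¬(g + pos > 3 ∧ g = 3)) → ((g < -12 ∧ 12*g + (3/2)*pos + 2*w ≥ -21) ↔ g + 5*w ≤ 18))
The weakest precondition is ((g + pos > 3 ∧ g = 3) → ((pos < g + w → ((g < -12 ∧ 6*g + (3/2)*pos + 2*w ≥ -3) ↔ g + 5*w ≤ 18)) ∧ ((¬(pos < g + w)) → ((g < -12 ∧ 5*g + (3/2)*pos + 3*w ≥ -22) ↔ 6*g ≤ 23)))) ∧ ((¬(g + pos > 3 ∧ g = 3)) → ((g < -12 ∧ 12*g + (3/2)*pos + 2*w ≥ -21) ↔ g + 5*w ≤ 18)).
Check whether ((g > 3 ∧ g = 3) → ((g + w > 0 → ((g < -12 ∧ 6*g + 2*w ≥ -3) ↔ g + 5*w ≤ 18)) ∧ ((¬(g + w > 0)) → ((g < -12 ∧ 5*g + 3*w ≥ -22) ↔ 6*g ≤ 23)))) ∧ ((¬(g > 3 ∧ g = 3)) → ((g < -12 ∧ 12*g + 2*w ≥ -21) ↔ g + 5*w ≤ 18)) ∧ pos = 0 implies it.
Every state satisfying the precondition satisfies the weakest precondition: the implication holds.
Answer: valid
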